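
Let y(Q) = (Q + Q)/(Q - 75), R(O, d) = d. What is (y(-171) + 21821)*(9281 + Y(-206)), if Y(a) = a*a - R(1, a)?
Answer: 46456442714/41 ≈ 1.1331e+9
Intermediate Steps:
y(Q) = 2*Q/(-75 + Q) (y(Q) = (2*Q)/(-75 + Q) = 2*Q/(-75 + Q))
Y(a) = a² - a (Y(a) = a*a - a = a² - a)
(y(-171) + 21821)*(9281 + Y(-206)) = (2*(-171)/(-75 - 171) + 21821)*(9281 - 206*(-1 - 206)) = (2*(-171)/(-246) + 21821)*(9281 - 206*(-207)) = (2*(-171)*(-1/246) + 21821)*(9281 + 42642) = (57/41 + 21821)*51923 = (894718/41)*51923 = 46456442714/41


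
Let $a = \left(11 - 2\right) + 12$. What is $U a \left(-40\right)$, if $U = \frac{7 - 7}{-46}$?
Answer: $0$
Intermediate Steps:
$U = 0$ ($U = 0 \left(- \frac{1}{46}\right) = 0$)
$a = 21$ ($a = 9 + 12 = 21$)
$U a \left(-40\right) = 0 \cdot 21 \left(-40\right) = 0 \left(-40\right) = 0$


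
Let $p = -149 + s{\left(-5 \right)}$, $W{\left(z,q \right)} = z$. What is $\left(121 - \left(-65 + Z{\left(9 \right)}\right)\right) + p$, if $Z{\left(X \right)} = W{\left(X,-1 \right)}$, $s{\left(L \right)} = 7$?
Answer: $35$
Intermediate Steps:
$Z{\left(X \right)} = X$
$p = -142$ ($p = -149 + 7 = -142$)
$\left(121 - \left(-65 + Z{\left(9 \right)}\right)\right) + p = \left(121 + \left(65 - 9\right)\right) - 142 = \left(121 + 56\right) - 142 = 177 - 142 = 35$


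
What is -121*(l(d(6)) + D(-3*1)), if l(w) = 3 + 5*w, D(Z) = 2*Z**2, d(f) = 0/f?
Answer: -2541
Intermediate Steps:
d(f) = 0
-121*(l(d(6)) + D(-3*1)) = -121*((3 + 5*0) + 2*(-3*1)**2) = -121*((3 + 0) + 2*(-3)**2) = -121*(3 + 2*9) = -121*(3 + 18) = -121*21 = -2541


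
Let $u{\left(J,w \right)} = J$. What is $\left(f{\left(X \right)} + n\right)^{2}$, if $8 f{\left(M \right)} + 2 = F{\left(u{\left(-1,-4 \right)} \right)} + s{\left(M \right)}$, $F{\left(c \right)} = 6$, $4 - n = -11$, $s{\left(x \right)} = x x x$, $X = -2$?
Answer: $\frac{841}{4} \approx 210.25$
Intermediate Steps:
$s{\left(x \right)} = x^{3}$ ($s{\left(x \right)} = x^{2} x = x^{3}$)
$n = 15$ ($n = 4 - -11 = 4 + 11 = 15$)
$f{\left(M \right)} = \frac{1}{2} + \frac{M^{3}}{8}$ ($f{\left(M \right)} = - \frac{1}{4} + \frac{6 + M^{3}}{8} = - \frac{1}{4} + \left(\frac{3}{4} + \frac{M^{3}}{8}\right) = \frac{1}{2} + \frac{M^{3}}{8}$)
$\left(f{\left(X \right)} + n\right)^{2} = \left(\left(\frac{1}{2} + \frac{\left(-2\right)^{3}}{8}\right) + 15\right)^{2} = \left(\left(\frac{1}{2} + \frac{1}{8} \left(-8\right)\right) + 15\right)^{2} = \left(\left(\frac{1}{2} - 1\right) + 15\right)^{2} = \left(- \frac{1}{2} + 15\right)^{2} = \left(\frac{29}{2}\right)^{2} = \frac{841}{4}$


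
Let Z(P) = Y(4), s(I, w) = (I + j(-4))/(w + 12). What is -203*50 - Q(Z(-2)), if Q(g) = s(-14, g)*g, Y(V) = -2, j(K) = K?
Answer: -50768/5 ≈ -10154.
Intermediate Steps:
s(I, w) = (-4 + I)/(12 + w) (s(I, w) = (I - 4)/(w + 12) = (-4 + I)/(12 + w))
Z(P) = -2
Q(g) = -18*g/(12 + g) (Q(g) = ((-4 - 14)/(12 + g))*g = (-18/(12 + g))*g = -18*g/(12 + g))
-203*50 - Q(Z(-2)) = -203*50 - (-18)*(-2)/(12 - 2) = -10150 - (-18)*(-2)/10 = -10150 - 1*18/5 = -10150 - 18/5 = -50768/5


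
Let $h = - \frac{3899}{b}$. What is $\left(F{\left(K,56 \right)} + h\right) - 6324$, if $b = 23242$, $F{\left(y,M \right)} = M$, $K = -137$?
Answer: $- \frac{145684755}{23242} \approx -6268.2$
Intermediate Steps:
$h = - \frac{3899}{23242} \approx -0.16776$
$\left(F{\left(K,56 \right)} + h\right) - 6324 = \left(56 - \frac{3899}{23242}\right) - 6324 = \frac{1297653}{23242} - 6324 = - \frac{145684755}{23242}$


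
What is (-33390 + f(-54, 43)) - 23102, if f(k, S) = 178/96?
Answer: -2711527/48 ≈ -56490.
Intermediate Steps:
f(k, S) = 89/48 (f(k, S) = 178*(1/96) = 89/48)
(-33390 + f(-54, 43)) - 23102 = (-33390 + 89/48) - 23102 = -1602631/48 - 23102 = -2711527/48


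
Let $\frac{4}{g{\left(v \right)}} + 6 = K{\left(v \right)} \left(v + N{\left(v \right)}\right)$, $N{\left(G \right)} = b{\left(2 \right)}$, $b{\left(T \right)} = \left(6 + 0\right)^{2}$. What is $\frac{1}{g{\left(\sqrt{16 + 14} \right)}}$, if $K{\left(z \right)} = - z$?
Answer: $-9 - 9 \sqrt{30} \approx -58.295$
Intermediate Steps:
$b{\left(T \right)} = 36$ ($b{\left(T \right)} = 6^{2} = 36$)
$N{\left(G \right)} = 36$
$g{\left(v \right)} = \frac{4}{-6 - v \left(36 + v\right)}$ ($g{\left(v \right)} = \frac{4}{-6 + - v \left(v + 36\right)} = \frac{4}{-6 + - v \left(36 + v\right)} = \frac{4}{-6 - v \left(36 + v\right)}$)
$\frac{1}{g{\left(\sqrt{16 + 14} \right)}} = \frac{1}{4 \frac{1}{-6 - \left(\sqrt{16 + 14}\right)^{2} - 36 \sqrt{16 + 14}}} = \frac{1}{4 \frac{1}{-6 - \left(\sqrt{30}\right)^{2} - 36 \sqrt{30}}} = \frac{1}{4 \frac{1}{-6 - 30 - 36 \sqrt{30}}} = \frac{1}{4 \frac{1}{-36 - 36 \sqrt{30}}} = -9 - 9 \sqrt{30}$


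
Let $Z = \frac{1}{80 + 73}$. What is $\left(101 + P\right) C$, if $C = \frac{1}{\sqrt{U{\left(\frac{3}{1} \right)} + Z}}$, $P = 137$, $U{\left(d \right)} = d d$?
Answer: $\frac{357 \sqrt{23426}}{689} \approx 79.305$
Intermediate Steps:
$Z = \frac{1}{153} \approx 0.0065359$
$U{\left(d \right)} = d^{2}$
$C = \frac{3 \sqrt{23426}}{1378}$ ($C = \frac{1}{\sqrt{\left(\frac{3}{1}\right)^{2} + \frac{1}{153}}} = \frac{1}{\sqrt{\left(3 \cdot 1\right)^{2} + \frac{1}{153}}} = \frac{1}{\sqrt{3^{2} + \frac{1}{153}}} = \frac{1}{\sqrt{9 + \frac{1}{153}}} = \frac{1}{\sqrt{\frac{1378}{153}}} = \frac{1}{\frac{1}{51} \sqrt{23426}} = \frac{3 \sqrt{23426}}{1378} \approx 0.33321$)
$\left(101 + P\right) C = \left(101 + 137\right) \frac{3 \sqrt{23426}}{1378} = 238 \frac{3 \sqrt{23426}}{1378} = \frac{357 \sqrt{23426}}{689}$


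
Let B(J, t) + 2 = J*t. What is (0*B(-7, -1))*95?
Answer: 0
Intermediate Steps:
B(J, t) = -2 + J*t
(0*B(-7, -1))*95 = (0*(-2 - 7*(-1)))*95 = (0*(-2 + 7))*95 = (0*5)*95 = 0*95 = 0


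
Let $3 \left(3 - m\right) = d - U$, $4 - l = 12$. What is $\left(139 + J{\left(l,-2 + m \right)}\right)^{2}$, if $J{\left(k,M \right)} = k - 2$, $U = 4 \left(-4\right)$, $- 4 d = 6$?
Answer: $16641$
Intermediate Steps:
$d = - \frac{3}{2}$ ($d = \left(- \frac{1}{4}\right) 6 = - \frac{3}{2} \approx -1.5$)
$l = -8$ ($l = 4 - 12 = -8$)
$U = -16$
$m = - \frac{11}{6}$ ($m = 3 - \frac{- \frac{3}{2} - -16}{3} = 3 - \frac{- \frac{3}{2} + 16}{3} = 3 - \frac{29}{6} = - \frac{11}{6} \approx -1.8333$)
$J{\left(k,M \right)} = -2 + k$
$\left(139 + J{\left(l,-2 + m \right)}\right)^{2} = \left(139 - 10\right)^{2} = 129^{2} = 16641$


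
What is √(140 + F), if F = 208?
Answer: 2*√87 ≈ 18.655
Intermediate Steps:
√(140 + F) = √(140 + 208) = √348 = 2*√87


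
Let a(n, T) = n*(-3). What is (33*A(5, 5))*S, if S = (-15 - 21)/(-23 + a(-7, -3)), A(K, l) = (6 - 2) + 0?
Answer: 2376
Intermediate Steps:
A(K, l) = 4 (A(K, l) = 4 + 0 = 4)
a(n, T) = -3*n
S = 18 (S = (-15 - 21)/(-23 - 3*(-7)) = -36/(-23 + 21) = -36/(-2) = -36*(-½) = 18)
(33*A(5, 5))*S = (33*4)*18 = 132*18 = 2376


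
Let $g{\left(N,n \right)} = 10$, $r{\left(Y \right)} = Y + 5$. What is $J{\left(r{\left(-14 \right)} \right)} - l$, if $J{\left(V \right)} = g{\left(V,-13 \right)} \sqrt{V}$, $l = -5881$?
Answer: $5881 + 30 i \approx 5881.0 + 30.0 i$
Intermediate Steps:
$r{\left(Y \right)} = 5 + Y$
$J{\left(V \right)} = 10 \sqrt{V}$
$J{\left(r{\left(-14 \right)} \right)} - l = 10 \sqrt{5 - 14} - -5881 = 10 \sqrt{-9} + 5881 = 10 \cdot 3 i + 5881 = 30 i + 5881 = 5881 + 30 i$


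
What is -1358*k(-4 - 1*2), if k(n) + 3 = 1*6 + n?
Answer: 4074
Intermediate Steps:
k(n) = 3 + n (k(n) = -3 + (1*6 + n) = -3 + (6 + n) = 3 + n)
-1358*k(-4 - 1*2) = -1358*(3 + (-4 - 1*2)) = -1358*(3 + (-4 - 2)) = -1358*(3 - 6) = -1358*(-3) = 4074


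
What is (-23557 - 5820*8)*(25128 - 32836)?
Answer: 540461836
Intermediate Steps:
(-23557 - 5820*8)*(25128 - 32836) = (-23557 - 46560)*(-7708) = -70117*(-7708) = 540461836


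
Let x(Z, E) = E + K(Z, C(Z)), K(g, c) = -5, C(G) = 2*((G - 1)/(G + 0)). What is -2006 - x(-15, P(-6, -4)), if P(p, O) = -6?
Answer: -1995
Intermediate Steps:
C(G) = 2*(-1 + G)/G (C(G) = 2*((-1 + G)/G) = 2*(-1 + G)/G)
x(Z, E) = -5 + E (x(Z, E) = E - 5 = -5 + E)
-2006 - x(-15, P(-6, -4)) = -2006 - (-5 - 6) = -2006 - 1*(-11) = -2006 + 11 = -1995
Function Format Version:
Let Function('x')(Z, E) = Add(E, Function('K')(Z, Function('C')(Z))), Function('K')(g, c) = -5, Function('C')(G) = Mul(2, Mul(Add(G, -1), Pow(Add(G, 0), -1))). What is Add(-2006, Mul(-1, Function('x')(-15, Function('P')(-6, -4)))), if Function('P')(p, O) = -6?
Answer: -1995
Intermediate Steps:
Function('C')(G) = Mul(2, Pow(G, -1), Add(-1, G)) (Function('C')(G) = Mul(2, Mul(Add(-1, G), Pow(G, -1))) = Mul(2, Mul(Pow(G, -1), Add(-1, G))) = Mul(2, Pow(G, -1), Add(-1, G)))
Function('x')(Z, E) = Add(-5, E) (Function('x')(Z, E) = Add(E, -5) = Add(-5, E))
Add(-2006, Mul(-1, Function('x')(-15, Function('P')(-6, -4)))) = Add(-2006, Mul(-1, Add(-5, -6))) = Add(-2006, Mul(-1, -11)) = Add(-2006, 11) = -1995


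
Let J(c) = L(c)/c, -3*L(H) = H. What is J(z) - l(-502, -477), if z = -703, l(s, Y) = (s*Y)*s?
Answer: 360617723/3 ≈ 1.2021e+8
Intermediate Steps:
l(s, Y) = Y*s**2 (l(s, Y) = (Y*s)*s = Y*s**2)
L(H) = -H/3
J(c) = -1/3 (J(c) = (-c/3)/c = -1/3)
J(z) - l(-502, -477) = -1/3 - (-477)*(-502)**2 = -1/3 - (-477)*252004 = -1/3 - 1*(-120205908) = -1/3 + 120205908 = 360617723/3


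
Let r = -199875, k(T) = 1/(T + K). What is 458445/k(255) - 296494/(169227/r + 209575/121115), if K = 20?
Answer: 8151130534610375/64826894 ≈ 1.2574e+8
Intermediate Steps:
k(T) = 1/(20 + T) (k(T) = 1/(T + 20) = 1/(20 + T))
458445/k(255) - 296494/(169227/r + 209575/121115) = 458445/(1/(20 + 255)) - 296494/(169227/(-199875) + 209575/121115) = 458445/(1/275) - 296494/(169227*(-1/199875) + 209575*(1/121115)) = 458445/(1/275) - 296494/(-56409/66625 + 41915/24223) = 458445*275 - 296494/1426191668/1613857375 = 126072375 - 296494*1613857375/1426191668 = 126072375 - 21749955842875/64826894 = 8151130534610375/64826894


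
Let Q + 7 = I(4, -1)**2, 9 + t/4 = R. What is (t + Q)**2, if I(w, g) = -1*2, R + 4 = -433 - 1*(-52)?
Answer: 2493241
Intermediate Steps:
R = -385 (R = -4 + (-433 - 1*(-52)) = -4 + (-433 + 52) = -4 - 381 = -385)
I(w, g) = -2
t = -1576 (t = -36 + 4*(-385) = -36 - 1540 = -1576)
Q = -3 (Q = -7 + (-2)**2 = -7 + 4 = -3)
(t + Q)**2 = (-1576 - 3)**2 = (-1579)**2 = 2493241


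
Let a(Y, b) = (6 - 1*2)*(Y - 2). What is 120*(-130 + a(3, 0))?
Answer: -15120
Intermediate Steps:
a(Y, b) = -8 + 4*Y (a(Y, b) = (6 - 2)*(-2 + Y) = 4*(-2 + Y) = -8 + 4*Y)
120*(-130 + a(3, 0)) = 120*(-130 + (-8 + 4*3)) = 120*(-130 + (-8 + 12)) = 120*(-130 + 4) = 120*(-126) = -15120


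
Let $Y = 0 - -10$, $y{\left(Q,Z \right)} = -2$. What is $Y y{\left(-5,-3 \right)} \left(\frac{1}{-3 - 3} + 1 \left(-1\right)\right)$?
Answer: $\frac{70}{3} \approx 23.333$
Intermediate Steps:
$Y = 10$ ($Y = 0 + 10 = 10$)
$Y y{\left(-5,-3 \right)} \left(\frac{1}{-3 - 3} + 1 \left(-1\right)\right) = 10 \left(-2\right) \left(\frac{1}{-3 - 3} + 1 \left(-1\right)\right) = - 20 \left(\frac{1}{-6} - 1\right) = - 20 \left(- \frac{1}{6} - 1\right) = \left(-20\right) \left(- \frac{7}{6}\right) = \frac{70}{3}$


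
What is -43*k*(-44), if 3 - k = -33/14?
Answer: 70950/7 ≈ 10136.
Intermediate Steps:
k = 75/14 (k = 3 - (-33)/14 = 3 - 1*(-33/14) = 3 + 33/14 = 75/14 ≈ 5.3571)
-43*k*(-44) = -43*75/14*(-44) = -3225/14*(-44) = 70950/7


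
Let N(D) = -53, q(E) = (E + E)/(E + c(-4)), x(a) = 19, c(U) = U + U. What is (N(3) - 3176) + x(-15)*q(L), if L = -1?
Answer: -29023/9 ≈ -3224.8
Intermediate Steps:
c(U) = 2*U
q(E) = 2*E/(-8 + E) (q(E) = (E + E)/(E + 2*(-4)) = (2*E)/(E - 8) = (2*E)/(-8 + E) = 2*E/(-8 + E))
(N(3) - 3176) + x(-15)*q(L) = (-53 - 3176) + 19*(2*(-1)/(-8 - 1)) = -3229 + 19*(2*(-1)/(-9)) = -3229 + 19*(2*(-1)*(-1/9)) = -3229 + 19*(2/9) = -3229 + 38/9 = -29023/9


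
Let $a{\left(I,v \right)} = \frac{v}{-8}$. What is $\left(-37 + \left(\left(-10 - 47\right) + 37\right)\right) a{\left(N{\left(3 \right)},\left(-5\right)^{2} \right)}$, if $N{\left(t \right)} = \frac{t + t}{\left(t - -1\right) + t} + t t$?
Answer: $\frac{1425}{8} \approx 178.13$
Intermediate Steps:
$N{\left(t \right)} = t^{2} + \frac{2 t}{1 + 2 t}$ ($N{\left(t \right)} = \frac{2 t}{\left(t + 1\right) + t} + t^{2} = \frac{2 t}{\left(1 + t\right) + t} + t^{2} = \frac{2 t}{1 + 2 t} + t^{2} = t^{2} + \frac{2 t}{1 + 2 t}$)
$a{\left(I,v \right)} = - \frac{v}{8}$ ($a{\left(I,v \right)} = v \left(- \frac{1}{8}\right) = - \frac{v}{8}$)
$\left(-37 + \left(\left(-10 - 47\right) + 37\right)\right) a{\left(N{\left(3 \right)},\left(-5\right)^{2} \right)} = \left(-37 + \left(\left(-10 - 47\right) + 37\right)\right) \left(- \frac{\left(-5\right)^{2}}{8}\right) = \left(-37 + \left(-57 + 37\right)\right) \left(\left(- \frac{1}{8}\right) 25\right) = \left(-37 - 20\right) \left(- \frac{25}{8}\right) = \left(-57\right) \left(- \frac{25}{8}\right) = \frac{1425}{8}$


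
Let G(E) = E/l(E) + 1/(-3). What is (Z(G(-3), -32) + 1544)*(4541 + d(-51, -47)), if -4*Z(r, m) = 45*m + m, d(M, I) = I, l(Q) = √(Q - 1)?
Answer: 8592528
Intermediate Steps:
l(Q) = √(-1 + Q)
G(E) = -⅓ + E/√(-1 + E) (G(E) = E/(√(-1 + E)) + 1/(-3) = E/√(-1 + E) + 1*(-⅓) = E/√(-1 + E) - ⅓ = -⅓ + E/√(-1 + E))
Z(r, m) = -23*m/2 (Z(r, m) = -(45*m + m)/4 = -23*m/2)
(Z(G(-3), -32) + 1544)*(4541 + d(-51, -47)) = (-23/2*(-32) + 1544)*(4541 - 47) = (368 + 1544)*4494 = 1912*4494 = 8592528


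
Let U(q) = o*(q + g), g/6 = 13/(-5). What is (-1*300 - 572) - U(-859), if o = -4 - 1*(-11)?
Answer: 26251/5 ≈ 5250.2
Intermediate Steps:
o = 7 (o = -4 + 11 = 7)
g = -78/5 (g = 6*(13/(-5)) = 6*(13*(-⅕)) = 6*(-13/5) = -78/5 ≈ -15.600)
U(q) = -546/5 + 7*q (U(q) = 7*(q - 78/5) = 7*(-78/5 + q) = -546/5 + 7*q)
(-1*300 - 572) - U(-859) = (-1*300 - 572) - (-546/5 + 7*(-859)) = (-300 - 572) - (-546/5 - 6013) = -872 - 1*(-30611/5) = -872 + 30611/5 = 26251/5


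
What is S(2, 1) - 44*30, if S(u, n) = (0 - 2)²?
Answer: -1316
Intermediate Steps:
S(u, n) = 4 (S(u, n) = (-2)² = 4)
S(2, 1) - 44*30 = 4 - 44*30 = 4 - 1320 = -1316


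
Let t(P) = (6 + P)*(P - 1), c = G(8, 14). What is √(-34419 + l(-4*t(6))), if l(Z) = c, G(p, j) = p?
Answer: I*√34411 ≈ 185.5*I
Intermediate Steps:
c = 8
t(P) = (-1 + P)*(6 + P) (t(P) = (6 + P)*(-1 + P) = (-1 + P)*(6 + P))
l(Z) = 8
√(-34419 + l(-4*t(6))) = √(-34419 + 8) = √(-34411) = I*√34411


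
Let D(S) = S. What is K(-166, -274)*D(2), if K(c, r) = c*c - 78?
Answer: 54956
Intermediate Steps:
K(c, r) = -78 + c² (K(c, r) = c² - 78 = -78 + c²)
K(-166, -274)*D(2) = (-78 + (-166)²)*2 = (-78 + 27556)*2 = 27478*2 = 54956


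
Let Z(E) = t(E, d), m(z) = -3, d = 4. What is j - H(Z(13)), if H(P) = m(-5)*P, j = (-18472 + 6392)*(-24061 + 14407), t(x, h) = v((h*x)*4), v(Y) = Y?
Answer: 116620944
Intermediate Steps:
t(x, h) = 4*h*x (t(x, h) = (h*x)*4 = 4*h*x)
Z(E) = 16*E (Z(E) = 4*4*E = 16*E)
j = 116620320 (j = -12080*(-9654) = 116620320)
H(P) = -3*P
j - H(Z(13)) = 116620320 - (-3)*16*13 = 116620320 - (-3)*208 = 116620320 - 1*(-624) = 116620320 + 624 = 116620944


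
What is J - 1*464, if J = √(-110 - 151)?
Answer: -464 + 3*I*√29 ≈ -464.0 + 16.155*I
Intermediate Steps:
J = 3*I*√29 (J = √(-261) = 3*I*√29 ≈ 16.155*I)
J - 1*464 = 3*I*√29 - 1*464 = 3*I*√29 - 464 = -464 + 3*I*√29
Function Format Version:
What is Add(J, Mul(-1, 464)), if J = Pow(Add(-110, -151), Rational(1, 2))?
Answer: Add(-464, Mul(3, I, Pow(29, Rational(1, 2)))) ≈ Add(-464.00, Mul(16.155, I))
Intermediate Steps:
J = Mul(3, I, Pow(29, Rational(1, 2))) (J = Pow(-261, Rational(1, 2)) = Mul(3, I, Pow(29, Rational(1, 2))) ≈ Mul(16.155, I))
Add(J, Mul(-1, 464)) = Add(Mul(3, I, Pow(29, Rational(1, 2))), Mul(-1, 464)) = Add(Mul(3, I, Pow(29, Rational(1, 2))), -464) = Add(-464, Mul(3, I, Pow(29, Rational(1, 2))))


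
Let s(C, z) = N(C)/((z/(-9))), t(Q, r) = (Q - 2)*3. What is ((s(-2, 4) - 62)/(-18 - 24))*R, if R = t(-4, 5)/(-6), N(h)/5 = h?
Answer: 79/28 ≈ 2.8214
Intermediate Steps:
N(h) = 5*h
t(Q, r) = -6 + 3*Q (t(Q, r) = (-2 + Q)*3 = -6 + 3*Q)
R = 3 (R = (-6 + 3*(-4))/(-6) = (-6 - 12)*(-⅙) = -18*(-⅙) = 3)
s(C, z) = -45*C/z (s(C, z) = (5*C)/((z/(-9))) = (5*C)/((z*(-⅑))) = (5*C)/((-z/9)) = (5*C)*(-9/z) = -45*C/z)
((s(-2, 4) - 62)/(-18 - 24))*R = ((-45*(-2)/4 - 62)/(-18 - 24))*3 = ((-45*(-2)*¼ - 62)/(-42))*3 = ((45/2 - 62)*(-1/42))*3 = -79/2*(-1/42)*3 = (79/84)*3 = 79/28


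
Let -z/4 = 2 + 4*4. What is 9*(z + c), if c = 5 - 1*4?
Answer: -639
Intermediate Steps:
c = 1 (c = 5 - 4 = 1)
z = -72 (z = -4*(2 + 4*4) = -4*(2 + 16) = -4*18 = -72)
9*(z + c) = 9*(-72 + 1) = 9*(-71) = -639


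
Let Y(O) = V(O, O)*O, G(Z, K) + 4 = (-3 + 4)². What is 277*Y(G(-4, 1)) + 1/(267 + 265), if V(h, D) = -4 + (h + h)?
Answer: 4420921/532 ≈ 8310.0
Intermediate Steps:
V(h, D) = -4 + 2*h
G(Z, K) = -3 (G(Z, K) = -4 + (-3 + 4)² = -4 + 1² = -4 + 1 = -3)
Y(O) = O*(-4 + 2*O) (Y(O) = (-4 + 2*O)*O = O*(-4 + 2*O))
277*Y(G(-4, 1)) + 1/(267 + 265) = 277*(2*(-3)*(-2 - 3)) + 1/(267 + 265) = 277*(2*(-3)*(-5)) + 1/532 = 277*30 + 1/532 = 8310 + 1/532 = 4420921/532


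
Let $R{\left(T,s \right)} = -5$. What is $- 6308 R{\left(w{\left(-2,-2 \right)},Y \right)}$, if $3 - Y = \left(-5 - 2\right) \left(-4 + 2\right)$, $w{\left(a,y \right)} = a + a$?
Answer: $31540$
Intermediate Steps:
$w{\left(a,y \right)} = 2 a$
$Y = -11$ ($Y = 3 - \left(-5 - 2\right) \left(-4 + 2\right) = 3 - \left(-7\right) \left(-2\right) = 3 - 14 = -11$)
$- 6308 R{\left(w{\left(-2,-2 \right)},Y \right)} = \left(-6308\right) \left(-5\right) = 31540$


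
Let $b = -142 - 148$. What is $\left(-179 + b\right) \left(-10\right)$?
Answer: $4690$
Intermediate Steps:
$b = -290$ ($b = -142 - 148 = -290$)
$\left(-179 + b\right) \left(-10\right) = \left(-179 - 290\right) \left(-10\right) = \left(-469\right) \left(-10\right) = 4690$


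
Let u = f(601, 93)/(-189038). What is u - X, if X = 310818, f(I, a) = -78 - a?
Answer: -58756412913/189038 ≈ -3.1082e+5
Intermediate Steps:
u = 171/189038 (u = (-78 - 1*93)/(-189038) = (-78 - 93)*(-1/189038) = -171*(-1/189038) = 171/189038 ≈ 0.00090458)
u - X = 171/189038 - 1*310818 = 171/189038 - 310818 = -58756412913/189038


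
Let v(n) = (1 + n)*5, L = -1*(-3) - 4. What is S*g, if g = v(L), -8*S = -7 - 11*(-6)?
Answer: 0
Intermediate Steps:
S = -59/8 (S = -(-7 - 11*(-6))/8 = -(-7 + 66)/8 = -⅛*59 = -59/8 ≈ -7.3750)
L = -1 (L = 3 - 4 = -1)
v(n) = 5 + 5*n
g = 0 (g = 5 + 5*(-1) = 5 - 5 = 0)
S*g = -59/8*0 = 0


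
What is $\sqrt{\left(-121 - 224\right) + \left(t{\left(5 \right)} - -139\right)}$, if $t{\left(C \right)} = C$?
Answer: $i \sqrt{201} \approx 14.177 i$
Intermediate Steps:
$\sqrt{\left(-121 - 224\right) + \left(t{\left(5 \right)} - -139\right)} = \sqrt{\left(-121 - 224\right) + \left(5 - -139\right)} = \sqrt{\left(-121 - 224\right) + \left(5 + 139\right)} = \sqrt{-345 + 144} = \sqrt{-201} = i \sqrt{201}$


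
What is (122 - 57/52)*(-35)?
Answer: -220045/52 ≈ -4231.6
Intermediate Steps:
(122 - 57/52)*(-35) = (6287/52)*(-35) = -220045/52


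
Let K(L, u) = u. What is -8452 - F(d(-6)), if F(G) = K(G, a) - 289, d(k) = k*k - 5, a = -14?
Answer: -8149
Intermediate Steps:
d(k) = -5 + k² (d(k) = k² - 5 = -5 + k²)
F(G) = -303 (F(G) = -14 - 289 = -303)
-8452 - F(d(-6)) = -8452 - 1*(-303) = -8452 + 303 = -8149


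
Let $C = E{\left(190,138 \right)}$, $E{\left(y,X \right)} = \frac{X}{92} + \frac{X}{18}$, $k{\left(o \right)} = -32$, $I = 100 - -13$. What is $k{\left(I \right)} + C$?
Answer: $- \frac{137}{6} \approx -22.833$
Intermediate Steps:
$I = 113$ ($I = 100 + 13 = 113$)
$E{\left(y,X \right)} = \frac{55 X}{828}$ ($E{\left(y,X \right)} = X \frac{1}{92} + X \frac{1}{18} = \frac{X}{92} + \frac{X}{18} = \frac{55 X}{828}$)
$C = \frac{55}{6}$ ($C = \frac{55}{828} \cdot 138 = \frac{55}{6} \approx 9.1667$)
$k{\left(I \right)} + C = -32 + \frac{55}{6} = - \frac{137}{6}$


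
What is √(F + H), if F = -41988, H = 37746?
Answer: I*√4242 ≈ 65.131*I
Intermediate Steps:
√(F + H) = √(-41988 + 37746) = √(-4242) = I*√4242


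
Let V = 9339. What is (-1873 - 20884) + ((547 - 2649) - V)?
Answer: -34198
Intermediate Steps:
(-1873 - 20884) + ((547 - 2649) - V) = (-1873 - 20884) + ((547 - 2649) - 1*9339) = -22757 + (-2102 - 9339) = -22757 - 11441 = -34198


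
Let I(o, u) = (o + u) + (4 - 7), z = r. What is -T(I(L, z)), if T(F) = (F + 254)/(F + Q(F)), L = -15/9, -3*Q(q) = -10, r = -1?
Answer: 745/7 ≈ 106.43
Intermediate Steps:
Q(q) = 10/3 (Q(q) = -⅓*(-10) = 10/3)
L = -5/3 (L = -15*⅑ = -5/3 ≈ -1.6667)
z = -1
I(o, u) = -3 + o + u (I(o, u) = (o + u) - 3 = -3 + o + u)
T(F) = (254 + F)/(10/3 + F) (T(F) = (F + 254)/(F + 10/3) = (254 + F)/(10/3 + F))
-T(I(L, z)) = -3*(254 + (-3 - 5/3 - 1))/(10 + 3*(-3 - 5/3 - 1)) = -3*(254 - 17/3)/(10 + 3*(-17/3)) = -3*745/((10 - 17)*3) = -3*745/((-7)*3) = -3*(-1)*745/(7*3) = -1*(-745/7) = 745/7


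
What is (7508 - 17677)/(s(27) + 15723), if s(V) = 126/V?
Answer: -30507/47183 ≈ -0.64657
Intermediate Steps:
(7508 - 17677)/(s(27) + 15723) = (7508 - 17677)/(126/27 + 15723) = -10169/(126*(1/27) + 15723) = -10169/(14/3 + 15723) = -10169/47183/3 = -10169*3/47183 = -30507/47183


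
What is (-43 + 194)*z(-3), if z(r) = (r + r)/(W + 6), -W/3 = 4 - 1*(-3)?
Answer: 302/5 ≈ 60.400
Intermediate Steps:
W = -21 (W = -3*(4 - 1*(-3)) = -3*(4 + 3) = -3*7 = -21)
z(r) = -2*r/15 (z(r) = (r + r)/(-21 + 6) = (2*r)/(-15) = (2*r)*(-1/15) = -2*r/15)
(-43 + 194)*z(-3) = (-43 + 194)*(-2/15*(-3)) = 151*(⅖) = 302/5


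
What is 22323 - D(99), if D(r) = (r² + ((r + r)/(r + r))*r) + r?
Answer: 12324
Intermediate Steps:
D(r) = r² + 2*r (D(r) = (r² + ((2*r)/((2*r)))*r) + r = (r² + ((2*r)*(1/(2*r)))*r) + r = (r² + 1*r) + r = (r² + r) + r = (r + r²) + r = r² + 2*r)
22323 - D(99) = 22323 - 99*(2 + 99) = 22323 - 99*101 = 22323 - 1*9999 = 22323 - 9999 = 12324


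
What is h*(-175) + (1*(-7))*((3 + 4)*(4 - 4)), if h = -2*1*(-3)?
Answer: -1050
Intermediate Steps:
h = 6 (h = -2*(-3) = 6)
h*(-175) + (1*(-7))*((3 + 4)*(4 - 4)) = 6*(-175) + (1*(-7))*((3 + 4)*(4 - 4)) = -1050 - 49*0 = -1050 - 7*0 = -1050 + 0 = -1050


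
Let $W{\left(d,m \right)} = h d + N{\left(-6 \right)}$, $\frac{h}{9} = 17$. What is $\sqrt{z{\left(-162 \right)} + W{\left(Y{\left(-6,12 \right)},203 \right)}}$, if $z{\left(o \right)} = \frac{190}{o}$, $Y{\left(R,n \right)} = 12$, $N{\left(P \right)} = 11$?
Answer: $\frac{2 \sqrt{37378}}{9} \approx 42.963$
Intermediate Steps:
$h = 153$ ($h = 9 \cdot 17 = 153$)
$W{\left(d,m \right)} = 11 + 153 d$ ($W{\left(d,m \right)} = 153 d + 11 = 11 + 153 d$)
$\sqrt{z{\left(-162 \right)} + W{\left(Y{\left(-6,12 \right)},203 \right)}} = \sqrt{\frac{190}{-162} + \left(11 + 153 \cdot 12\right)} = \sqrt{190 \left(- \frac{1}{162}\right) + \left(11 + 1836\right)} = \sqrt{- \frac{95}{81} + 1847} = \sqrt{\frac{149512}{81}} = \frac{2 \sqrt{37378}}{9}$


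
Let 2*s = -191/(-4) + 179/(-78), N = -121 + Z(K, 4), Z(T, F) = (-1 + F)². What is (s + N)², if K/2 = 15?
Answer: 775789609/97344 ≈ 7969.6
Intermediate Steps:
K = 30 (K = 2*15 = 30)
N = -112 (N = -121 + (-1 + 4)² = -121 + 3² = -121 + 9 = -112)
s = 7091/312 (s = (-191/(-4) + 179/(-78))/2 = (-191*(-¼) + 179*(-1/78))/2 = (191/4 - 179/78)/2 = (½)*(7091/156) = 7091/312 ≈ 22.728)
(s + N)² = (7091/312 - 112)² = (-27853/312)² = 775789609/97344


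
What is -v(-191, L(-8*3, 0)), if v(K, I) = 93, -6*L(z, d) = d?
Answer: -93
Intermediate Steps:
L(z, d) = -d/6
-v(-191, L(-8*3, 0)) = -1*93 = -93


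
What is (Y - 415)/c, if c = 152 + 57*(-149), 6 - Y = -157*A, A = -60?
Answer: 9829/8341 ≈ 1.1784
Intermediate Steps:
Y = -9414 (Y = 6 - (-157)*(-60) = 6 - 1*9420 = 6 - 9420 = -9414)
c = -8341 (c = 152 - 8493 = -8341)
(Y - 415)/c = (-9414 - 415)/(-8341) = -9829*(-1/8341) = 9829/8341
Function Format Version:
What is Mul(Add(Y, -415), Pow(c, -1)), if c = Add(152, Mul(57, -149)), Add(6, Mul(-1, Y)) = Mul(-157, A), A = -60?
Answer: Rational(9829, 8341) ≈ 1.1784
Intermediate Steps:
Y = -9414 (Y = Add(6, Mul(-1, Mul(-157, -60))) = Add(6, Mul(-1, 9420)) = Add(6, -9420) = -9414)
c = -8341 (c = Add(152, -8493) = -8341)
Mul(Add(Y, -415), Pow(c, -1)) = Mul(Add(-9414, -415), Pow(-8341, -1)) = Mul(-9829, Rational(-1, 8341)) = Rational(9829, 8341)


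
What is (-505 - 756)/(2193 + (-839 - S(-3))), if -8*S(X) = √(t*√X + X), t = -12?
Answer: -10088/(10832 + √3*√(-1 - 4*I*√3)) ≈ -0.93106 - 0.00029767*I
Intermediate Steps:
S(X) = -√(X - 12*√X)/8 (S(X) = -√(-12*√X + X)/8 = -√(X - 12*√X)/8)
(-505 - 756)/(2193 + (-839 - S(-3))) = (-505 - 756)/(2193 + (-839 - (-1)*√(-3 - 12*I*√3)/8)) = -1261/(2193 + (-839 - (-1)*√(-3 - 12*I*√3)/8)) = -1261/(2193 + (-839 + √(-3 - 12*I*√3)/8)) = -1261/(1354 + √(-3 - 12*I*√3)/8)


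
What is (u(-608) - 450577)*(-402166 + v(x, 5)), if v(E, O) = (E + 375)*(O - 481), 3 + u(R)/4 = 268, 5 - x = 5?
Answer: 261019238322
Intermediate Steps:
x = 0 (x = 5 - 1*5 = 5 - 5 = 0)
u(R) = 1060 (u(R) = -12 + 4*268 = -12 + 1072 = 1060)
v(E, O) = (-481 + O)*(375 + E) (v(E, O) = (375 + E)*(-481 + O) = (-481 + O)*(375 + E))
(u(-608) - 450577)*(-402166 + v(x, 5)) = (1060 - 450577)*(-402166 + (-180375 - 481*0 + 375*5 + 0*5)) = -449517*(-402166 + (-180375 + 0 + 1875 + 0)) = -449517*(-402166 - 178500) = -449517*(-580666) = 261019238322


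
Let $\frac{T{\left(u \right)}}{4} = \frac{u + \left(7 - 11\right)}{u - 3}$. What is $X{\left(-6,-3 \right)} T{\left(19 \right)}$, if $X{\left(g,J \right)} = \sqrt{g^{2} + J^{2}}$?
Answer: $\frac{45 \sqrt{5}}{4} \approx 25.156$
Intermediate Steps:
$T{\left(u \right)} = \frac{4 \left(-4 + u\right)}{-3 + u}$ ($T{\left(u \right)} = 4 \frac{u + \left(7 - 11\right)}{u - 3} = 4 \frac{u + \left(7 - 11\right)}{-3 + u} = 4 \frac{u - 4}{-3 + u} = 4 \frac{-4 + u}{-3 + u} = \frac{4 \left(-4 + u\right)}{-3 + u}$)
$X{\left(g,J \right)} = \sqrt{J^{2} + g^{2}}$
$X{\left(-6,-3 \right)} T{\left(19 \right)} = \sqrt{\left(-3\right)^{2} + \left(-6\right)^{2}} \frac{4 \left(-4 + 19\right)}{-3 + 19} = \sqrt{9 + 36} \cdot 4 \cdot \frac{1}{16} \cdot 15 = \sqrt{45} \cdot 4 \cdot \frac{1}{16} \cdot 15 = 3 \sqrt{5} \cdot \frac{15}{4} = \frac{45 \sqrt{5}}{4}$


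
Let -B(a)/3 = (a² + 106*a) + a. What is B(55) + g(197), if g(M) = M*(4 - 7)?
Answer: -27321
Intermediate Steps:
B(a) = -321*a - 3*a² (B(a) = -3*((a² + 106*a) + a) = -3*(a² + 107*a) = -321*a - 3*a²)
g(M) = -3*M (g(M) = M*(-3) = -3*M)
B(55) + g(197) = -3*55*(107 + 55) - 3*197 = -3*55*162 - 591 = -26730 - 591 = -27321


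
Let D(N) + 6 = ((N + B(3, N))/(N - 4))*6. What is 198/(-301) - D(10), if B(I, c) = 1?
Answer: -1703/301 ≈ -5.6578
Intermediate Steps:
D(N) = -6 + 6*(1 + N)/(-4 + N) (D(N) = -6 + ((N + 1)/(N - 4))*6 = -6 + ((1 + N)/(-4 + N))*6 = -6 + 6*(1 + N)/(-4 + N))
198/(-301) - D(10) = 198/(-301) - 30/(-4 + 10) = 198*(-1/301) - 30/6 = -198/301 - 30/6 = -198/301 - 1*5 = -198/301 - 5 = -1703/301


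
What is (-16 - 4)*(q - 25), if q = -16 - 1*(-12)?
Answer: 580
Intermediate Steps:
q = -4 (q = -16 + 12 = -4)
(-16 - 4)*(q - 25) = (-16 - 4)*(-4 - 25) = -20*(-29) = 580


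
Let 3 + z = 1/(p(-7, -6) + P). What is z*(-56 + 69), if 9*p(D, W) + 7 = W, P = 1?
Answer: -273/4 ≈ -68.250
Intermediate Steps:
p(D, W) = -7/9 + W/9
z = -21/4 (z = -3 + 1/((-7/9 + (⅑)*(-6)) + 1) = -3 + 1/((-7/9 - ⅔) + 1) = -3 + 1/(-13/9 + 1) = -3 + 1/(-4/9) = -3 - 9/4 = -21/4 ≈ -5.2500)
z*(-56 + 69) = -21*(-56 + 69)/4 = -21/4*13 = -273/4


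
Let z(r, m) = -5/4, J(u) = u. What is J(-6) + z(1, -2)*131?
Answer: -679/4 ≈ -169.75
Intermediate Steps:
z(r, m) = -5/4 (z(r, m) = -5*¼ = -5/4)
J(-6) + z(1, -2)*131 = -6 - 5/4*131 = -6 - 655/4 = -679/4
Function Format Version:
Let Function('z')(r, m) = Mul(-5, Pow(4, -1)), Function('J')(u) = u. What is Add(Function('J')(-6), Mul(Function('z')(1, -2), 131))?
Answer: Rational(-679, 4) ≈ -169.75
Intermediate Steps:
Function('z')(r, m) = Rational(-5, 4) (Function('z')(r, m) = Mul(-5, Rational(1, 4)) = Rational(-5, 4))
Add(Function('J')(-6), Mul(Function('z')(1, -2), 131)) = Add(-6, Mul(Rational(-5, 4), 131)) = Add(-6, Rational(-655, 4)) = Rational(-679, 4)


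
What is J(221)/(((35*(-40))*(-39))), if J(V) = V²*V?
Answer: 830297/4200 ≈ 197.69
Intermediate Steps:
J(V) = V³
J(221)/(((35*(-40))*(-39))) = 221³/(((35*(-40))*(-39))) = 10793861/((-1400*(-39))) = 10793861/54600 = 10793861*(1/54600) = 830297/4200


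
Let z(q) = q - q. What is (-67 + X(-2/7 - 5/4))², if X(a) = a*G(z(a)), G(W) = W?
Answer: 4489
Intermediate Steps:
z(q) = 0
X(a) = 0 (X(a) = a*0 = 0)
(-67 + X(-2/7 - 5/4))² = (-67 + 0)² = (-67)² = 4489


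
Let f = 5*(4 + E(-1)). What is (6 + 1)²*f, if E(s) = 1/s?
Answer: 735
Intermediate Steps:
f = 15 (f = 5*(4 + 1/(-1)) = 5*(4 - 1) = 5*3 = 15)
(6 + 1)²*f = (6 + 1)²*15 = 7²*15 = 49*15 = 735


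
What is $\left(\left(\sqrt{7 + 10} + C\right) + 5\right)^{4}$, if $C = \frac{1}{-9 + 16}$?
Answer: $\frac{8850913}{2401} + \frac{306576 \sqrt{17}}{343} \approx 7371.6$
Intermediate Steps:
$C = \frac{1}{7} \approx 0.14286$
$\left(\left(\sqrt{7 + 10} + C\right) + 5\right)^{4} = \left(\left(\sqrt{7 + 10} + \frac{1}{7}\right) + 5\right)^{4} = \left(\left(\sqrt{17} + \frac{1}{7}\right) + 5\right)^{4} = \left(\left(\frac{1}{7} + \sqrt{17}\right) + 5\right)^{4} = \left(\frac{36}{7} + \sqrt{17}\right)^{4}$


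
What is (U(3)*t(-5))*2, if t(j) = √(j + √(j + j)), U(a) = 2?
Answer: 4*√(-5 + I*√10) ≈ 2.7071 + 9.345*I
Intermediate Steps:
t(j) = √(j + √2*√j) (t(j) = √(j + √(2*j)) = √(j + √2*√j))
(U(3)*t(-5))*2 = (2*√(-5 + √2*√(-5)))*2 = (2*√(-5 + √2*(I*√5)))*2 = (2*√(-5 + I*√10))*2 = 4*√(-5 + I*√10)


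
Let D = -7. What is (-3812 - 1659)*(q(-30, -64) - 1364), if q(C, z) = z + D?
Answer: 7850885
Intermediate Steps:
q(C, z) = -7 + z (q(C, z) = z - 7 = -7 + z)
(-3812 - 1659)*(q(-30, -64) - 1364) = (-3812 - 1659)*((-7 - 64) - 1364) = -5471*(-71 - 1364) = -5471*(-1435) = 7850885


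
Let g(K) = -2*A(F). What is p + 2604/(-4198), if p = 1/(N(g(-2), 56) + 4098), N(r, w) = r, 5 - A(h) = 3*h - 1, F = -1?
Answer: -5310061/8563920 ≈ -0.62005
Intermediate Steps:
A(h) = 6 - 3*h (A(h) = 5 - (3*h - 1) = 5 - (-1 + 3*h) = 5 + (1 - 3*h) = 6 - 3*h)
g(K) = -18 (g(K) = -2*(6 - 3*(-1)) = -2*(6 + 3) = -2*9 = -18)
p = 1/4080 (p = 1/(-18 + 4098) = 1/4080 ≈ 0.00024510)
p + 2604/(-4198) = 1/4080 + 2604/(-4198) = 1/4080 + 2604*(-1/4198) = 1/4080 - 1302/2099 = -5310061/8563920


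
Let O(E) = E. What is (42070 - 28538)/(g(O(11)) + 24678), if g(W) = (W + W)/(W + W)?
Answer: 13532/24679 ≈ 0.54832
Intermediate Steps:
g(W) = 1 (g(W) = (2*W)/((2*W)) = (2*W)*(1/(2*W)) = 1)
(42070 - 28538)/(g(O(11)) + 24678) = (42070 - 28538)/(1 + 24678) = 13532/24679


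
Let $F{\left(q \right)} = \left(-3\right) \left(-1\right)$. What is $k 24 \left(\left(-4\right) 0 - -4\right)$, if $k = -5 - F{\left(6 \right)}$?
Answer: $-768$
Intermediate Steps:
$F{\left(q \right)} = 3$
$k = -8$ ($k = -5 - 3 = -8$)
$k 24 \left(\left(-4\right) 0 - -4\right) = \left(-8\right) 24 \left(\left(-4\right) 0 - -4\right) = - 192 \left(0 + 4\right) = \left(-192\right) 4 = -768$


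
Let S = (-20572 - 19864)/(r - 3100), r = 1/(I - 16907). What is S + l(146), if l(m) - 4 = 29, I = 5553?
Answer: 1620624577/35197401 ≈ 46.044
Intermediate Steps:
l(m) = 33 (l(m) = 4 + 29 = 33)
r = -1/11354 (r = 1/(5553 - 16907) = 1/(-11354) = -1/11354 ≈ -8.8075e-5)
S = 459110344/35197401 (S = (-20572 - 19864)/(-1/11354 - 3100) = -40436/(-35197401/11354) = -40436*(-11354/35197401) = 459110344/35197401 ≈ 13.044)
S + l(146) = 459110344/35197401 + 33 = 1620624577/35197401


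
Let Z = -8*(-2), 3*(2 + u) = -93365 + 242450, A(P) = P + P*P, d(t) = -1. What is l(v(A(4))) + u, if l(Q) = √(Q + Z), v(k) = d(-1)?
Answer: 49693 + √15 ≈ 49697.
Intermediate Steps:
A(P) = P + P²
v(k) = -1
u = 49693 (u = -2 + (-93365 + 242450)/3 = -2 + (⅓)*149085 = -2 + 49695 = 49693)
Z = 16
l(Q) = √(16 + Q) (l(Q) = √(Q + 16) = √(16 + Q))
l(v(A(4))) + u = √(16 - 1) + 49693 = √15 + 49693 = 49693 + √15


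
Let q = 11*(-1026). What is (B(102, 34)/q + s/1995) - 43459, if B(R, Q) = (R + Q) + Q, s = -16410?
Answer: -1716999472/39501 ≈ -43467.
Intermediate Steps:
q = -11286
B(R, Q) = R + 2*Q (B(R, Q) = (Q + R) + Q = R + 2*Q)
(B(102, 34)/q + s/1995) - 43459 = ((102 + 2*34)/(-11286) - 16410/1995) - 43459 = ((102 + 68)*(-1/11286) - 16410*1/1995) - 43459 = (170*(-1/11286) - 1094/133) - 43459 = (-85/5643 - 1094/133) - 43459 = -325513/39501 - 43459 = -1716999472/39501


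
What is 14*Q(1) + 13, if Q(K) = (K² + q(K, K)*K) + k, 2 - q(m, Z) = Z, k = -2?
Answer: 13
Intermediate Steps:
q(m, Z) = 2 - Z
Q(K) = -2 + K² + K*(2 - K) (Q(K) = (K² + (2 - K)*K) - 2 = (K² + K*(2 - K)) - 2 = -2 + K² + K*(2 - K))
14*Q(1) + 13 = 14*(-2 + 2*1) + 13 = 14*(-2 + 2) + 13 = 14*0 + 13 = 0 + 13 = 13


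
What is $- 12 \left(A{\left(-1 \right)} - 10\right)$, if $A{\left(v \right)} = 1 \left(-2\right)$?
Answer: $144$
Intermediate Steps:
$A{\left(v \right)} = -2$
$- 12 \left(A{\left(-1 \right)} - 10\right) = - 12 \left(-2 - 10\right) = \left(-12\right) \left(-12\right) = 144$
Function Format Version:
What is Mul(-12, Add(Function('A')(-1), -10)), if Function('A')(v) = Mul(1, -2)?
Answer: 144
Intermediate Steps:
Function('A')(v) = -2
Mul(-12, Add(Function('A')(-1), -10)) = Mul(-12, Add(-2, -10)) = Mul(-12, -12) = 144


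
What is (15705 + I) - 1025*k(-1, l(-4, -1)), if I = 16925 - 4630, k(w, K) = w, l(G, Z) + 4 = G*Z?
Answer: 29025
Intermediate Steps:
l(G, Z) = -4 + G*Z
I = 12295
(15705 + I) - 1025*k(-1, l(-4, -1)) = (15705 + 12295) - 1025*(-1) = 28000 + 1025 = 29025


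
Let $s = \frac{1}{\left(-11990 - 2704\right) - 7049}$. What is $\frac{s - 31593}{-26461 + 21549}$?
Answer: $\frac{85865825}{13350202} \approx 6.4318$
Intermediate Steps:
$s = - \frac{1}{21743}$ ($s = \frac{1}{-14694 - 7049} = \frac{1}{-21743} = - \frac{1}{21743} \approx -4.5992 \cdot 10^{-5}$)
$\frac{s - 31593}{-26461 + 21549} = \frac{- \frac{1}{21743} - 31593}{-26461 + 21549} = - \frac{686926600}{21743 \left(-4912\right)} = \left(- \frac{686926600}{21743}\right) \left(- \frac{1}{4912}\right) = \frac{85865825}{13350202}$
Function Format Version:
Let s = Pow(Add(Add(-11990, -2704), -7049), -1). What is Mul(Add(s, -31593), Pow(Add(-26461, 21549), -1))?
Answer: Rational(85865825, 13350202) ≈ 6.4318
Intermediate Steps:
s = Rational(-1, 21743) (s = Pow(Add(-14694, -7049), -1) = Pow(-21743, -1) = Rational(-1, 21743) ≈ -4.5992e-5)
Mul(Add(s, -31593), Pow(Add(-26461, 21549), -1)) = Mul(Add(Rational(-1, 21743), -31593), Pow(Add(-26461, 21549), -1)) = Mul(Rational(-686926600, 21743), Pow(-4912, -1)) = Mul(Rational(-686926600, 21743), Rational(-1, 4912)) = Rational(85865825, 13350202)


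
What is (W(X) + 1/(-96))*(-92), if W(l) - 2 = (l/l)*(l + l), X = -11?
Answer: 44183/24 ≈ 1841.0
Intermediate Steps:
W(l) = 2 + 2*l (W(l) = 2 + (l/l)*(l + l) = 2 + 1*(2*l) = 2 + 2*l)
(W(X) + 1/(-96))*(-92) = ((2 + 2*(-11)) + 1/(-96))*(-92) = ((2 - 22) - 1/96)*(-92) = (-20 - 1/96)*(-92) = -1921/96*(-92) = 44183/24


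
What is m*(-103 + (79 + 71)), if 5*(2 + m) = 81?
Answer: 3337/5 ≈ 667.40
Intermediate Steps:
m = 71/5 (m = -2 + (1/5)*81 = -2 + 81/5 = 71/5 ≈ 14.200)
m*(-103 + (79 + 71)) = 71*(-103 + (79 + 71))/5 = 71*(-103 + 150)/5 = (71/5)*47 = 3337/5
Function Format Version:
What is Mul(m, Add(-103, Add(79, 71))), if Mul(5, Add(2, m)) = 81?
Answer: Rational(3337, 5) ≈ 667.40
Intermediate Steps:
m = Rational(71, 5) (m = Add(-2, Mul(Rational(1, 5), 81)) = Add(-2, Rational(81, 5)) = Rational(71, 5) ≈ 14.200)
Mul(m, Add(-103, Add(79, 71))) = Mul(Rational(71, 5), Add(-103, Add(79, 71))) = Mul(Rational(71, 5), Add(-103, 150)) = Mul(Rational(71, 5), 47) = Rational(3337, 5)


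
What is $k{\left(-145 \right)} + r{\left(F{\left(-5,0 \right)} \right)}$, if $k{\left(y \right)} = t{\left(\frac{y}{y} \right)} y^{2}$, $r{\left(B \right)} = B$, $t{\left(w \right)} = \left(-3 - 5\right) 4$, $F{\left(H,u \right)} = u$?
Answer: $-672800$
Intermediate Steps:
$t{\left(w \right)} = -32$ ($t{\left(w \right)} = \left(-8\right) 4 = -32$)
$k{\left(y \right)} = - 32 y^{2}$
$k{\left(-145 \right)} + r{\left(F{\left(-5,0 \right)} \right)} = - 32 \left(-145\right)^{2} + 0 = \left(-32\right) 21025 + 0 = -672800 + 0 = -672800$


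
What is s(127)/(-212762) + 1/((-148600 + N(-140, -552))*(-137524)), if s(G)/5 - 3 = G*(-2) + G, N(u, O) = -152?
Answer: 6341660821261/2176232930676288 ≈ 0.0029141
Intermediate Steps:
s(G) = 15 - 5*G (s(G) = 15 + 5*(G*(-2) + G) = 15 + 5*(-2*G + G) = 15 + 5*(-G) = 15 - 5*G)
s(127)/(-212762) + 1/((-148600 + N(-140, -552))*(-137524)) = (15 - 5*127)/(-212762) + 1/(-148600 - 152*(-137524)) = (15 - 635)*(-1/212762) - 1/137524/(-148752) = -620*(-1/212762) - 1/148752*(-1/137524) = 310/106381 + 1/20456970048 = 6341660821261/2176232930676288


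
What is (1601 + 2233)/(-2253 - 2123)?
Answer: -1917/2188 ≈ -0.87614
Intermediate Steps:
(1601 + 2233)/(-2253 - 2123) = 3834/(-4376) = 3834*(-1/4376) = -1917/2188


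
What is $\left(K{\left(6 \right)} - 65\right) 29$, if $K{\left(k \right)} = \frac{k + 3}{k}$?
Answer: $- \frac{3683}{2} \approx -1841.5$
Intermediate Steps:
$K{\left(k \right)} = \frac{3 + k}{k}$
$\left(K{\left(6 \right)} - 65\right) 29 = \left(\frac{3 + 6}{6} - 65\right) 29 = \left(\frac{1}{6} \cdot 9 - 65\right) 29 = \left(\frac{3}{2} - 65\right) 29 = \left(- \frac{127}{2}\right) 29 = - \frac{3683}{2}$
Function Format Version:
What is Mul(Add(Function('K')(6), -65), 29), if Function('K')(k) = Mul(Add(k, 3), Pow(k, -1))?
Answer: Rational(-3683, 2) ≈ -1841.5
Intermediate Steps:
Function('K')(k) = Mul(Pow(k, -1), Add(3, k)) (Function('K')(k) = Mul(Add(3, k), Pow(k, -1)) = Mul(Pow(k, -1), Add(3, k)))
Mul(Add(Function('K')(6), -65), 29) = Mul(Add(Mul(Pow(6, -1), Add(3, 6)), -65), 29) = Mul(Add(Mul(Rational(1, 6), 9), -65), 29) = Mul(Add(Rational(3, 2), -65), 29) = Mul(Rational(-127, 2), 29) = Rational(-3683, 2)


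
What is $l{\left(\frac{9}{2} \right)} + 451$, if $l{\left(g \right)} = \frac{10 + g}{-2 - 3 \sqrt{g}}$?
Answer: $\frac{32981}{73} - \frac{261 \sqrt{2}}{146} \approx 449.27$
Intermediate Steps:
$l{\left(g \right)} = \frac{10 + g}{-2 - 3 \sqrt{g}}$
$l{\left(\frac{9}{2} \right)} + 451 = \frac{-10 - \frac{9}{2}}{2 + 3 \sqrt{\frac{9}{2}}} + 451 = \frac{-10 - \frac{9}{2}}{2 + 3 \frac{3 \sqrt{2}}{2}} + 451 = \frac{1}{2 + \frac{9 \sqrt{2}}{2}} \left(- \frac{29}{2}\right) + 451 = - \frac{29}{2 \left(2 + \frac{9 \sqrt{2}}{2}\right)} + 451 = 451 - \frac{29}{2 \left(2 + \frac{9 \sqrt{2}}{2}\right)}$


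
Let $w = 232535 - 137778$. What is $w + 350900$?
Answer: $445657$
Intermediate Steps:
$w = 94757$ ($w = 232535 - 137778 = 94757$)
$w + 350900 = 94757 + 350900 = 445657$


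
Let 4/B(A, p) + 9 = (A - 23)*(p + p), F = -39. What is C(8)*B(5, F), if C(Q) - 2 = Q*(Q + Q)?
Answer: 104/279 ≈ 0.37276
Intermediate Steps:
B(A, p) = 4/(-9 + 2*p*(-23 + A)) (B(A, p) = 4/(-9 + (A - 23)*(p + p)) = 4/(-9 + (-23 + A)*(2*p)) = 4/(-9 + 2*p*(-23 + A)))
C(Q) = 2 + 2*Q**2 (C(Q) = 2 + Q*(Q + Q) = 2 + Q*(2*Q) = 2 + 2*Q**2)
C(8)*B(5, F) = (2 + 2*8**2)*(4/(-9 - 46*(-39) + 2*5*(-39))) = (2 + 2*64)*(4/(-9 + 1794 - 390)) = (2 + 128)*(4/1395) = 130*(4*(1/1395)) = 130*(4/1395) = 104/279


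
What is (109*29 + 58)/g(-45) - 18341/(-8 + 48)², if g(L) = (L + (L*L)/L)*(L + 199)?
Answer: -4322611/369600 ≈ -11.695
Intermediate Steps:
g(L) = 2*L*(199 + L) (g(L) = (L + L²/L)*(199 + L) = (L + L)*(199 + L) = (2*L)*(199 + L) = 2*L*(199 + L))
(109*29 + 58)/g(-45) - 18341/(-8 + 48)² = (109*29 + 58)/((2*(-45)*(199 - 45))) - 18341/(-8 + 48)² = (3161 + 58)/((2*(-45)*154)) - 18341/(40²) = 3219/(-13860) - 18341/1600 = 3219*(-1/13860) - 18341*1/1600 = -1073/4620 - 18341/1600 = -4322611/369600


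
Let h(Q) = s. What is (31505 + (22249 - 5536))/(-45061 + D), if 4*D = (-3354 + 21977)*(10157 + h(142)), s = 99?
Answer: 48218/47704311 ≈ 0.0010108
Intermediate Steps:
h(Q) = 99
D = 47749372 (D = ((-3354 + 21977)*(10157 + 99))/4 = (18623*10256)/4 = (¼)*190997488 = 47749372)
(31505 + (22249 - 5536))/(-45061 + D) = (31505 + (22249 - 5536))/(-45061 + 47749372) = (31505 + 16713)/47704311 = 48218*(1/47704311) = 48218/47704311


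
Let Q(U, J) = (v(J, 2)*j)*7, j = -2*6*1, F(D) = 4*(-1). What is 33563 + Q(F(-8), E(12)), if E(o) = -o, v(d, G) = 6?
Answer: 33059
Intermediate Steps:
F(D) = -4
j = -12 (j = -12*1 = -12)
Q(U, J) = -504 (Q(U, J) = (6*(-12))*7 = -72*7 = -504)
33563 + Q(F(-8), E(12)) = 33563 - 504 = 33059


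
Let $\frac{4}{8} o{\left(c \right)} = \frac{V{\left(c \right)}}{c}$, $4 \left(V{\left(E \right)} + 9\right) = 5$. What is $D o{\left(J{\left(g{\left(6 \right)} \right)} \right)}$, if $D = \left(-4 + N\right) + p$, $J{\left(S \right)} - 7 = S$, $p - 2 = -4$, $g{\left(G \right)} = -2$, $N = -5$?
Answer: $\frac{341}{10} \approx 34.1$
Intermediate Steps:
$V{\left(E \right)} = - \frac{31}{4}$ ($V{\left(E \right)} = -9 + \frac{1}{4} \cdot 5 = -9 + \frac{5}{4} = - \frac{31}{4}$)
$p = -2$ ($p = 2 - 4 = -2$)
$J{\left(S \right)} = 7 + S$
$o{\left(c \right)} = - \frac{31}{2 c}$ ($o{\left(c \right)} = 2 \left(- \frac{31}{4 c}\right) = - \frac{31}{2 c}$)
$D = -11$ ($D = \left(-4 - 5\right) - 2 = -9 - 2 = -11$)
$D o{\left(J{\left(g{\left(6 \right)} \right)} \right)} = - 11 \left(- \frac{31}{2 \left(7 - 2\right)}\right) = - 11 \left(- \frac{31}{2 \cdot 5}\right) = - 11 \left(\left(- \frac{31}{2}\right) \frac{1}{5}\right) = \left(-11\right) \left(- \frac{31}{10}\right) = \frac{341}{10}$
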